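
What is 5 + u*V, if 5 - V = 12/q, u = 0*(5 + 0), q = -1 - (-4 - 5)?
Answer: 5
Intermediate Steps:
q = 8 (q = -1 - 1*(-9) = -1 + 9 = 8)
u = 0 (u = 0*5 = 0)
V = 7/2 (V = 5 - 12/8 = 5 - 1*3/2 = 5 - 3/2 = 7/2 ≈ 3.5000)
5 + u*V = 5 + 0*(7/2) = 5 + 0 = 5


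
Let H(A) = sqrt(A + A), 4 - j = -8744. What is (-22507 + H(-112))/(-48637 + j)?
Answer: 22507/39889 - 4*I*sqrt(14)/39889 ≈ 0.56424 - 0.00037521*I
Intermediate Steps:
j = 8748 (j = 4 - 1*(-8744) = 4 + 8744 = 8748)
H(A) = sqrt(2)*sqrt(A) (H(A) = sqrt(2*A) = sqrt(2)*sqrt(A))
(-22507 + H(-112))/(-48637 + j) = (-22507 + sqrt(2)*sqrt(-112))/(-48637 + 8748) = (-22507 + sqrt(2)*(4*I*sqrt(7)))/(-39889) = (-22507 + 4*I*sqrt(14))*(-1/39889) = 22507/39889 - 4*I*sqrt(14)/39889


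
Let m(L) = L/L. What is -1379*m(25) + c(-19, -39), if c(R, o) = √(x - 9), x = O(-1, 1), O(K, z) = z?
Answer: -1379 + 2*I*√2 ≈ -1379.0 + 2.8284*I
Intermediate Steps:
m(L) = 1
x = 1
c(R, o) = 2*I*√2 (c(R, o) = √(1 - 9) = √(-8) = 2*I*√2)
-1379*m(25) + c(-19, -39) = -1379*1 + 2*I*√2 = -1379 + 2*I*√2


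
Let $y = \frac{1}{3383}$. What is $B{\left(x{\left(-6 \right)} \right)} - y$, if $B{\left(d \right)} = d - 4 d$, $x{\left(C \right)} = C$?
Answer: $\frac{60893}{3383} \approx 18.0$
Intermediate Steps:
$y = \frac{1}{3383} \approx 0.0002956$
$B{\left(d \right)} = - 3 d$
$B{\left(x{\left(-6 \right)} \right)} - y = \left(-3\right) \left(-6\right) - \frac{1}{3383} = 18 - \frac{1}{3383} = \frac{60893}{3383}$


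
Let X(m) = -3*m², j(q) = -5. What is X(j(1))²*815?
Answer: 4584375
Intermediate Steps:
X(j(1))²*815 = (-3*(-5)²)²*815 = (-3*25)²*815 = (-75)²*815 = 5625*815 = 4584375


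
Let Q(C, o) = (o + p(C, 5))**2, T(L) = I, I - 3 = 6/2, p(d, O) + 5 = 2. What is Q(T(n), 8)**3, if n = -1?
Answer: 15625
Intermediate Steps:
p(d, O) = -3 (p(d, O) = -5 + 2 = -3)
I = 6 (I = 3 + 6/2 = 3 + 6*(1/2) = 3 + 3 = 6)
T(L) = 6
Q(C, o) = (-3 + o)**2 (Q(C, o) = (o - 3)**2 = (-3 + o)**2)
Q(T(n), 8)**3 = ((-3 + 8)**2)**3 = (5**2)**3 = 25**3 = 15625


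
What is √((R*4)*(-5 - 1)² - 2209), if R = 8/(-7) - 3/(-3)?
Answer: I*√109249/7 ≈ 47.218*I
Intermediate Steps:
R = -⅐ (R = 8*(-⅐) - 3*(-⅓) = -8/7 + 1 = -⅐ ≈ -0.14286)
√((R*4)*(-5 - 1)² - 2209) = √((-⅐*4)*(-5 - 1)² - 2209) = √(-4/7*(-6)² - 2209) = √(-4/7*36 - 2209) = √(-144/7 - 2209) = √(-15607/7) = I*√109249/7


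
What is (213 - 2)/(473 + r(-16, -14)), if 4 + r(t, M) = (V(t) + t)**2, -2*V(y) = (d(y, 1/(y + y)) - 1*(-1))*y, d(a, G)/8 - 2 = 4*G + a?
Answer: 211/832213 ≈ 0.00025354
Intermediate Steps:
d(a, G) = 16 + 8*a + 32*G (d(a, G) = 16 + 8*(4*G + a) = 16 + 8*(a + 4*G) = 16 + (8*a + 32*G) = 16 + 8*a + 32*G)
V(y) = -y*(17 + 8*y + 16/y)/2 (V(y) = -((16 + 8*y + 32/(y + y)) - 1*(-1))*y/2 = -((16 + 8*y + 32/((2*y))) + 1)*y/2 = -((16 + 8*y + 32*(1/(2*y))) + 1)*y/2 = -((16 + 8*y + 16/y) + 1)*y/2 = -(17 + 8*y + 16/y)*y/2 = -y*(17 + 8*y + 16/y)/2)
r(t, M) = -4 + (-8 + t - t*(17 + 8*t)/2)**2 (r(t, M) = -4 + ((-8 - t*(17 + 8*t)/2) + t)**2 = -4 + (-8 + t - t*(17 + 8*t)/2)**2)
(213 - 2)/(473 + r(-16, -14)) = (213 - 2)/(473 + (-4 + (16 + 8*(-16)**2 + 15*(-16))**2/4)) = 211/(473 + (-4 + (16 + 8*256 - 240)**2/4)) = 211/(473 + (-4 + (16 + 2048 - 240)**2/4)) = 211/(473 + (-4 + (1/4)*1824**2)) = 211/(473 + (-4 + (1/4)*3326976)) = 211/(473 + (-4 + 831744)) = 211/(473 + 831740) = 211/832213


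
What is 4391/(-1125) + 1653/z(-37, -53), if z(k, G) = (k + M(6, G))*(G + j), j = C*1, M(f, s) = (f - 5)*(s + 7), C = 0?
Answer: -17456384/4948875 ≈ -3.5273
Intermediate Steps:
M(f, s) = (-5 + f)*(7 + s)
j = 0 (j = 0*1 = 0)
z(k, G) = G*(7 + G + k) (z(k, G) = (k + (-35 - 5*G + 7*6 + 6*G))*(G + 0) = (k + (-35 - 5*G + 42 + 6*G))*G = (k + (7 + G))*G = (7 + G + k)*G = G*(7 + G + k))
4391/(-1125) + 1653/z(-37, -53) = 4391/(-1125) + 1653/((-53*(7 - 53 - 37))) = 4391*(-1/1125) + 1653/((-53*(-83))) = -4391/1125 + 1653/4399 = -17456384/4948875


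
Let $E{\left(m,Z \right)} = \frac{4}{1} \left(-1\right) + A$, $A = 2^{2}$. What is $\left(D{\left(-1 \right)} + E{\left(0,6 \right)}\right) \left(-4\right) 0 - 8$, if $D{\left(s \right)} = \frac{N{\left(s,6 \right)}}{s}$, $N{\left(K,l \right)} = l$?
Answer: $-8$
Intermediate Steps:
$A = 4$
$E{\left(m,Z \right)} = 0$ ($E{\left(m,Z \right)} = \frac{4}{1} \left(-1\right) + 4 = 4 \cdot 1 \left(-1\right) + 4 = 4 \left(-1\right) + 4 = -4 + 4 = 0$)
$D{\left(s \right)} = \frac{6}{s}$
$\left(D{\left(-1 \right)} + E{\left(0,6 \right)}\right) \left(-4\right) 0 - 8 = \left(\frac{6}{-1} + 0\right) \left(-4\right) 0 - 8 = \left(6 \left(-1\right) + 0\right) \left(-4\right) 0 - 8 = \left(-6 + 0\right) \left(-4\right) 0 - 8 = \left(-6\right) \left(-4\right) 0 - 8 = 24 \cdot 0 - 8 = 0 - 8 = -8$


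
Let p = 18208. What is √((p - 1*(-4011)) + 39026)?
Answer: 3*√6805 ≈ 247.48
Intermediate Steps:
√((p - 1*(-4011)) + 39026) = √((18208 - 1*(-4011)) + 39026) = √((18208 + 4011) + 39026) = √(22219 + 39026) = √61245 = 3*√6805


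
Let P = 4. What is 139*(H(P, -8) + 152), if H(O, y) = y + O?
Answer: 20572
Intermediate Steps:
H(O, y) = O + y
139*(H(P, -8) + 152) = 139*((4 - 8) + 152) = 139*(-4 + 152) = 139*148 = 20572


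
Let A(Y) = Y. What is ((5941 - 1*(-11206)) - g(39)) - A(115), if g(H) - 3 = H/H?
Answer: 17028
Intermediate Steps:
g(H) = 4 (g(H) = 3 + H/H = 3 + 1 = 4)
((5941 - 1*(-11206)) - g(39)) - A(115) = ((5941 - 1*(-11206)) - 1*4) - 1*115 = ((5941 + 11206) - 4) - 115 = (17147 - 4) - 115 = 17143 - 115 = 17028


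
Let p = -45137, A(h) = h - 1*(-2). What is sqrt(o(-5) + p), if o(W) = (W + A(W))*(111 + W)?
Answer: I*sqrt(45985) ≈ 214.44*I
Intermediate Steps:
A(h) = 2 + h (A(h) = h + 2 = 2 + h)
o(W) = (2 + 2*W)*(111 + W) (o(W) = (W + (2 + W))*(111 + W) = (2 + 2*W)*(111 + W))
sqrt(o(-5) + p) = sqrt((222 + 2*(-5)**2 + 224*(-5)) - 45137) = sqrt((222 + 2*25 - 1120) - 45137) = sqrt((222 + 50 - 1120) - 45137) = sqrt(-848 - 45137) = sqrt(-45985) = I*sqrt(45985)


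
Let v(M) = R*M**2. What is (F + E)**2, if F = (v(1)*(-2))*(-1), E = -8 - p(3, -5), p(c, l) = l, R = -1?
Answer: 25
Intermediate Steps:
v(M) = -M**2
E = -3 (E = -8 - 1*(-5) = -8 + 5 = -3)
F = -2 (F = (-1*1**2*(-2))*(-1) = (-1*1*(-2))*(-1) = -1*(-2)*(-1) = 2*(-1) = -2)
(F + E)**2 = (-2 - 3)**2 = (-5)**2 = 25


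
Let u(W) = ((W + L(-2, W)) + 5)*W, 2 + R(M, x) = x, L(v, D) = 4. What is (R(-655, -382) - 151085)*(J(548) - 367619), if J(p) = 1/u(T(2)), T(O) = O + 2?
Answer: 2895509728703/52 ≈ 5.5683e+10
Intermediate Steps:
R(M, x) = -2 + x
T(O) = 2 + O
u(W) = W*(9 + W) (u(W) = ((W + 4) + 5)*W = ((4 + W) + 5)*W = (9 + W)*W = W*(9 + W))
J(p) = 1/52 (J(p) = 1/((2 + 2)*(9 + (2 + 2))) = 1/(4*(9 + 4)) = 1/(4*13) = 1/52)
(R(-655, -382) - 151085)*(J(548) - 367619) = ((-2 - 382) - 151085)*(1/52 - 367619) = (-384 - 151085)*(-19116187/52) = -151469*(-19116187/52) = 2895509728703/52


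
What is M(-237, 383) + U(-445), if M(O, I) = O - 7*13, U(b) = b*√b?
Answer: -328 - 445*I*√445 ≈ -328.0 - 9387.3*I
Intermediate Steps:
U(b) = b^(3/2)
M(O, I) = -91 + O (M(O, I) = O - 91 = -91 + O)
M(-237, 383) + U(-445) = (-91 - 237) + (-445)^(3/2) = -328 - 445*I*√445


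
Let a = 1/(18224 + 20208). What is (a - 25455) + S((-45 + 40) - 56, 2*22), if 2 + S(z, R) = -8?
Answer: -978670879/38432 ≈ -25465.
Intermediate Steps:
a = 1/38432 ≈ 2.6020e-5
S(z, R) = -10 (S(z, R) = -2 - 8 = -10)
(a - 25455) + S((-45 + 40) - 56, 2*22) = (1/38432 - 25455) - 10 = -978286559/38432 - 10 = -978670879/38432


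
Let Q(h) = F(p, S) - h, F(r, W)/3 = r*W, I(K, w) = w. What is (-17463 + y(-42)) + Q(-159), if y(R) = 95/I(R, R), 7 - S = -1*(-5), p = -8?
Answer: -728879/42 ≈ -17354.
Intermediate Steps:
S = 2 (S = 7 - (-1)*(-5) = 7 - 1*5 = 7 - 5 = 2)
y(R) = 95/R
F(r, W) = 3*W*r (F(r, W) = 3*(r*W) = 3*(W*r) = 3*W*r)
Q(h) = -48 - h (Q(h) = 3*2*(-8) - h = -48 - h)
(-17463 + y(-42)) + Q(-159) = (-17463 + 95/(-42)) + (-48 - 1*(-159)) = (-17463 + 95*(-1/42)) + (-48 + 159) = (-17463 - 95/42) + 111 = -733541/42 + 111 = -728879/42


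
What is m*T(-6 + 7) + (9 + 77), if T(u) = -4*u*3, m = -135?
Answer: 1706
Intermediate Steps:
T(u) = -12*u
m*T(-6 + 7) + (9 + 77) = -(-1620)*(-6 + 7) + (9 + 77) = -(-1620) + 86 = -135*(-12) + 86 = 1620 + 86 = 1706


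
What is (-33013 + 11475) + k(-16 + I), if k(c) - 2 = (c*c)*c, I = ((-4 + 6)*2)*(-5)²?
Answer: 571168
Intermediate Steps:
I = 100 (I = (2*2)*25 = 4*25 = 100)
k(c) = 2 + c³ (k(c) = 2 + (c*c)*c = 2 + c²*c = 2 + c³)
(-33013 + 11475) + k(-16 + I) = (-33013 + 11475) + (2 + (-16 + 100)³) = -21538 + (2 + 84³) = -21538 + (2 + 592704) = -21538 + 592706 = 571168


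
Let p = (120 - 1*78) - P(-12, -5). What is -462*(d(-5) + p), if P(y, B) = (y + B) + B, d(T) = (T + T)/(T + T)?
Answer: -30030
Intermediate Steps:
d(T) = 1 (d(T) = (2*T)/((2*T)) = (2*T)*(1/(2*T)) = 1)
P(y, B) = y + 2*B (P(y, B) = (B + y) + B = y + 2*B)
p = 64 (p = (120 - 1*78) - (-12 + 2*(-5)) = (120 - 78) - (-12 - 10) = 42 - 1*(-22) = 42 + 22 = 64)
-462*(d(-5) + p) = -462*(1 + 64) = -462*65 = -30030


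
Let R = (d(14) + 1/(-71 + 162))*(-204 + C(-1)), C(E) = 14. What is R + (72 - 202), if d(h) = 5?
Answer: -98470/91 ≈ -1082.1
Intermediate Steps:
R = -86640/91 (R = (5 + 1/(-71 + 162))*(-204 + 14) = (5 + 1/91)*(-190) = (456/91)*(-190) = -86640/91 ≈ -952.09)
R + (72 - 202) = -86640/91 + (72 - 202) = -86640/91 - 130 = -98470/91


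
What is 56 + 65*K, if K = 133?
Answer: 8701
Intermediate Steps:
56 + 65*K = 56 + 65*133 = 56 + 8645 = 8701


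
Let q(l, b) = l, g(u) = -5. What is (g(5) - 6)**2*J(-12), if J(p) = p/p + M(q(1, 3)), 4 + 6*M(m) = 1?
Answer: 121/2 ≈ 60.500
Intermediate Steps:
M(m) = -1/2 (M(m) = -2/3 + (1/6)*1 = -2/3 + 1/6 = -1/2)
J(p) = 1/2 (J(p) = p/p - 1/2 = 1 - 1/2 = 1/2)
(g(5) - 6)**2*J(-12) = (-5 - 6)**2*(1/2) = (-11)**2*(1/2) = 121*(1/2) = 121/2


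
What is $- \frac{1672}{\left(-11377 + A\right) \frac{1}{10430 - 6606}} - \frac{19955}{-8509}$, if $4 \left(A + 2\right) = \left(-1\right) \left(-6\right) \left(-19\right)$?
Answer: $\frac{109263736429}{194132835} \approx 562.83$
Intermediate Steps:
$A = - \frac{61}{2}$ ($A = -2 + \frac{\left(-1\right) \left(-6\right) \left(-19\right)}{4} = -2 + \frac{6 \left(-19\right)}{4} = -2 + \frac{1}{4} \left(-114\right) = -2 - \frac{57}{2} = - \frac{61}{2} \approx -30.5$)
$- \frac{1672}{\left(-11377 + A\right) \frac{1}{10430 - 6606}} - \frac{19955}{-8509} = - \frac{1672}{\left(-11377 - \frac{61}{2}\right) \frac{1}{10430 - 6606}} - \frac{19955}{-8509} = - \frac{1672}{\left(- \frac{22815}{2}\right) \frac{1}{3824}} - - \frac{19955}{8509} = - \frac{1672}{\left(- \frac{22815}{2}\right) \frac{1}{3824}} + \frac{19955}{8509} = - \frac{1672}{- \frac{22815}{7648}} + \frac{19955}{8509} = \left(-1672\right) \left(- \frac{7648}{22815}\right) + \frac{19955}{8509} = \frac{12787456}{22815} + \frac{19955}{8509} = \frac{109263736429}{194132835}$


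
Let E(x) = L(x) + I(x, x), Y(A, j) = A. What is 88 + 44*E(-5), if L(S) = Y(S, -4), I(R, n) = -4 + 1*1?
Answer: -264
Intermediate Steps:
I(R, n) = -3 (I(R, n) = -4 + 1 = -3)
L(S) = S
E(x) = -3 + x (E(x) = x - 3 = -3 + x)
88 + 44*E(-5) = 88 + 44*(-3 - 5) = 88 + 44*(-8) = 88 - 352 = -264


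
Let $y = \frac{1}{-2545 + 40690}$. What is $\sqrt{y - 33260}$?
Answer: $\frac{i \sqrt{48394664453355}}{38145} \approx 182.37 i$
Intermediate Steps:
$y = \frac{1}{38145} \approx 2.6216 \cdot 10^{-5}$
$\sqrt{y - 33260} = \sqrt{\frac{1}{38145} - 33260} = \sqrt{- \frac{1268702699}{38145}} = \frac{i \sqrt{48394664453355}}{38145}$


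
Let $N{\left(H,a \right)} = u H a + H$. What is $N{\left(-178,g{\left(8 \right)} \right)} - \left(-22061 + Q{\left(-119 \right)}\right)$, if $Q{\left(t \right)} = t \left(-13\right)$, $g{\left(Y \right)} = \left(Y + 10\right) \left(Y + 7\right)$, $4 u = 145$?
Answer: $-1721839$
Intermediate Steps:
$u = \frac{145}{4}$ ($u = \frac{1}{4} \cdot 145 = \frac{145}{4} \approx 36.25$)
$g{\left(Y \right)} = \left(7 + Y\right) \left(10 + Y\right)$ ($g{\left(Y \right)} = \left(10 + Y\right) \left(7 + Y\right) = \left(7 + Y\right) \left(10 + Y\right)$)
$Q{\left(t \right)} = - 13 t$
$N{\left(H,a \right)} = H + \frac{145 H a}{4}$ ($N{\left(H,a \right)} = \frac{145 H}{4} a + H = \frac{145 H a}{4} + H = H + \frac{145 H a}{4}$)
$N{\left(-178,g{\left(8 \right)} \right)} - \left(-22061 + Q{\left(-119 \right)}\right) = \frac{1}{4} \left(-178\right) \left(4 + 145 \left(70 + 8^{2} + 17 \cdot 8\right)\right) - \left(-22061 - -1547\right) = \frac{1}{4} \left(-178\right) \left(4 + 145 \left(70 + 64 + 136\right)\right) - \left(-22061 + 1547\right) = \frac{1}{4} \left(-178\right) \left(4 + 145 \cdot 270\right) - -20514 = \frac{1}{4} \left(-178\right) \left(4 + 39150\right) + 20514 = \frac{1}{4} \left(-178\right) 39154 + 20514 = -1742353 + 20514 = -1721839$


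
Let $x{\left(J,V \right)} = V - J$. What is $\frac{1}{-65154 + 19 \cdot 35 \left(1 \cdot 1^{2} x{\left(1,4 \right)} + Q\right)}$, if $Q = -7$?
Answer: $- \frac{1}{67814} \approx -1.4746 \cdot 10^{-5}$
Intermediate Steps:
$\frac{1}{-65154 + 19 \cdot 35 \left(1 \cdot 1^{2} x{\left(1,4 \right)} + Q\right)} = \frac{1}{-65154 + 19 \cdot 35 \left(1 \cdot 1^{2} \left(4 - 1\right) - 7\right)} = \frac{1}{-65154 + 665 \left(1 \cdot 1 \left(4 - 1\right) - 7\right)} = \frac{1}{-65154 + 665 \left(1 \cdot 3 - 7\right)} = \frac{1}{-65154 + 665 \left(3 - 7\right)} = \frac{1}{-65154 + 665 \left(-4\right)} = \frac{1}{-65154 - 2660} = \frac{1}{-67814} = - \frac{1}{67814}$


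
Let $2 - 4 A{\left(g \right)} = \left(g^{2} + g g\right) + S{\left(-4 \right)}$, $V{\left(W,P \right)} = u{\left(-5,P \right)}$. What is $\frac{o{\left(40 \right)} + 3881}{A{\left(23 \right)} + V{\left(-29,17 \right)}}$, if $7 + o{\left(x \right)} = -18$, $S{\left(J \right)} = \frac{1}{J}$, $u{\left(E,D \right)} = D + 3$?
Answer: $- \frac{61696}{3903} \approx -15.807$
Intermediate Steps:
$u{\left(E,D \right)} = 3 + D$
$V{\left(W,P \right)} = 3 + P$
$o{\left(x \right)} = -25$ ($o{\left(x \right)} = -7 - 18 = -25$)
$A{\left(g \right)} = \frac{9}{16} - \frac{g^{2}}{2}$ ($A{\left(g \right)} = \frac{1}{2} - \frac{\left(g^{2} + g g\right) + \frac{1}{-4}}{4} = \frac{1}{2} - \frac{\left(g^{2} + g^{2}\right) - \frac{1}{4}}{4} = \frac{1}{2} - \frac{2 g^{2} - \frac{1}{4}}{4} = \frac{1}{2} - \frac{- \frac{1}{4} + 2 g^{2}}{4} = \frac{1}{2} - \left(- \frac{1}{16} + \frac{g^{2}}{2}\right) = \frac{9}{16} - \frac{g^{2}}{2}$)
$\frac{o{\left(40 \right)} + 3881}{A{\left(23 \right)} + V{\left(-29,17 \right)}} = \frac{-25 + 3881}{\left(\frac{9}{16} - \frac{23^{2}}{2}\right) + \left(3 + 17\right)} = \frac{3856}{\left(\frac{9}{16} - \frac{529}{2}\right) + 20} = \frac{3856}{- \frac{4223}{16} + 20} = \frac{3856}{- \frac{3903}{16}} = 3856 \left(- \frac{16}{3903}\right) = - \frac{61696}{3903}$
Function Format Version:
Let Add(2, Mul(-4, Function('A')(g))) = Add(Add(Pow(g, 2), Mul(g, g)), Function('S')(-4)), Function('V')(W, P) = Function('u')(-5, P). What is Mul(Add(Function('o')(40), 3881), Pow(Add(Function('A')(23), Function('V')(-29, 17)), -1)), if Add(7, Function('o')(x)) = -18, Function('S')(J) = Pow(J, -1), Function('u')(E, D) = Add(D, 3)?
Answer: Rational(-61696, 3903) ≈ -15.807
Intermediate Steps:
Function('u')(E, D) = Add(3, D)
Function('V')(W, P) = Add(3, P)
Function('o')(x) = -25 (Function('o')(x) = Add(-7, -18) = -25)
Function('A')(g) = Add(Rational(9, 16), Mul(Rational(-1, 2), Pow(g, 2))) (Function('A')(g) = Add(Rational(1, 2), Mul(Rational(-1, 4), Add(Add(Pow(g, 2), Mul(g, g)), Pow(-4, -1)))) = Add(Rational(1, 2), Mul(Rational(-1, 4), Add(Add(Pow(g, 2), Pow(g, 2)), Rational(-1, 4)))) = Add(Rational(1, 2), Mul(Rational(-1, 4), Add(Mul(2, Pow(g, 2)), Rational(-1, 4)))) = Add(Rational(1, 2), Mul(Rational(-1, 4), Add(Rational(-1, 4), Mul(2, Pow(g, 2))))) = Add(Rational(1, 2), Add(Rational(1, 16), Mul(Rational(-1, 2), Pow(g, 2)))) = Add(Rational(9, 16), Mul(Rational(-1, 2), Pow(g, 2))))
Mul(Add(Function('o')(40), 3881), Pow(Add(Function('A')(23), Function('V')(-29, 17)), -1)) = Mul(Add(-25, 3881), Pow(Add(Add(Rational(9, 16), Mul(Rational(-1, 2), Pow(23, 2))), Add(3, 17)), -1)) = Mul(3856, Pow(Add(Add(Rational(9, 16), Mul(Rational(-1, 2), 529)), 20), -1)) = Mul(3856, Pow(Add(Add(Rational(9, 16), Rational(-529, 2)), 20), -1)) = Mul(3856, Pow(Add(Rational(-4223, 16), 20), -1)) = Mul(3856, Pow(Rational(-3903, 16), -1)) = Mul(3856, Rational(-16, 3903)) = Rational(-61696, 3903)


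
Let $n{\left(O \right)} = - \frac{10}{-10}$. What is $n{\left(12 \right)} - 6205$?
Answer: $-6204$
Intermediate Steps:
$n{\left(O \right)} = 1$ ($n{\left(O \right)} = \left(-10\right) \left(- \frac{1}{10}\right) = 1$)
$n{\left(12 \right)} - 6205 = 1 - 6205 = -6204$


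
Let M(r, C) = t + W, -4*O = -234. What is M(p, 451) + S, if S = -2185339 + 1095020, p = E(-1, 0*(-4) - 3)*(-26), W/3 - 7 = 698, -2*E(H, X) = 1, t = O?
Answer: -2176291/2 ≈ -1.0881e+6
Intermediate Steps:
O = 117/2 (O = -¼*(-234) = 117/2 ≈ 58.500)
t = 117/2 ≈ 58.500
E(H, X) = -½ (E(H, X) = -½*1 = -½)
W = 2115 (W = 21 + 3*698 = 21 + 2094 = 2115)
p = 13 (p = -½*(-26) = 13)
S = -1090319
M(r, C) = 4347/2 (M(r, C) = 117/2 + 2115 = 4347/2)
M(p, 451) + S = 4347/2 - 1090319 = -2176291/2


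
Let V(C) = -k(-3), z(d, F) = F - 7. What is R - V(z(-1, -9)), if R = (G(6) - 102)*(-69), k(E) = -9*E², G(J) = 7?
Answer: 6474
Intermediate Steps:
z(d, F) = -7 + F
V(C) = 81 (V(C) = -(-9)*(-3)² = -(-9)*9 = -1*(-81) = 81)
R = 6555 (R = (7 - 102)*(-69) = -95*(-69) = 6555)
R - V(z(-1, -9)) = 6555 - 1*81 = 6555 - 81 = 6474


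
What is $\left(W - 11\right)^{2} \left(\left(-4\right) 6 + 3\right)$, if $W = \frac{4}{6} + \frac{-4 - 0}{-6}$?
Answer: $- \frac{5887}{3} \approx -1962.3$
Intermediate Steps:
$W = \frac{4}{3}$ ($W = 4 \cdot \frac{1}{6} + \left(-4 + 0\right) \left(- \frac{1}{6}\right) = \frac{2}{3} - - \frac{2}{3} = \frac{2}{3} + \frac{2}{3} = \frac{4}{3} \approx 1.3333$)
$\left(W - 11\right)^{2} \left(\left(-4\right) 6 + 3\right) = \left(\frac{4}{3} - 11\right)^{2} \left(\left(-4\right) 6 + 3\right) = \left(- \frac{29}{3}\right)^{2} \left(-24 + 3\right) = \frac{841}{9} \left(-21\right) = - \frac{5887}{3}$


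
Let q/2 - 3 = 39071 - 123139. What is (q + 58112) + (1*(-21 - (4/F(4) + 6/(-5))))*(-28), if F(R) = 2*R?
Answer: -547248/5 ≈ -1.0945e+5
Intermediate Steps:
q = -168130 (q = 6 + 2*(39071 - 123139) = 6 + 2*(-84068) = 6 - 168136 = -168130)
(q + 58112) + (1*(-21 - (4/F(4) + 6/(-5))))*(-28) = (-168130 + 58112) + (1*(-21 - (4/((2*4)) + 6/(-5))))*(-28) = -110018 + (1*(-21 - (4/8 + 6*(-1/5))))*(-28) = -110018 + (1*(-21 - (4*(1/8) - 6/5)))*(-28) = -110018 + (1*(-21 - (1/2 - 6/5)))*(-28) = -110018 + (1*(-21 - (-7)/10))*(-28) = -110018 + (1*(-21 - 1*(-7/10)))*(-28) = -110018 + (1*(-21 + 7/10))*(-28) = -110018 + (1*(-203/10))*(-28) = -110018 - 203/10*(-28) = -110018 + 2842/5 = -547248/5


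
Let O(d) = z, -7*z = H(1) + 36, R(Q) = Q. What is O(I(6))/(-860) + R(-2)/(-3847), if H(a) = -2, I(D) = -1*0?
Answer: 71419/11579470 ≈ 0.0061677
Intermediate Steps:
I(D) = 0
z = -34/7 (z = -(-2 + 36)/7 = -1/7*34 = -34/7 ≈ -4.8571)
O(d) = -34/7
O(I(6))/(-860) + R(-2)/(-3847) = -34/7/(-860) - 2/(-3847) = -34/7*(-1/860) - 2*(-1/3847) = 17/3010 + 2/3847 = 71419/11579470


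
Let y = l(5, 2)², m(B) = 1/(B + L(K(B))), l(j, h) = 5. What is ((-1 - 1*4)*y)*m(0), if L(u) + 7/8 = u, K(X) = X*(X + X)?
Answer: 1000/7 ≈ 142.86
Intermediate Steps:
K(X) = 2*X² (K(X) = X*(2*X) = 2*X²)
L(u) = -7/8 + u
m(B) = 1/(-7/8 + B + 2*B²) (m(B) = 1/(B + (-7/8 + 2*B²)) = 1/(-7/8 + B + 2*B²))
y = 25 (y = 5² = 25)
((-1 - 1*4)*y)*m(0) = ((-1 - 1*4)*25)*(8/(-7 + 8*0 + 16*0²)) = ((-1 - 4)*25)*(8/(-7 + 0 + 16*0)) = (-5*25)*(8/(-7 + 0 + 0)) = -1000/(-7) = -1000*(-1)/7 = -125*(-8/7) = 1000/7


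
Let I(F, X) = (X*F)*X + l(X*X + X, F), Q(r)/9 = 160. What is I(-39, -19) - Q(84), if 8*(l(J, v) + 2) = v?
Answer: -124207/8 ≈ -15526.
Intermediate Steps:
l(J, v) = -2 + v/8
Q(r) = 1440 (Q(r) = 9*160 = 1440)
I(F, X) = -2 + F/8 + F*X**2 (I(F, X) = (X*F)*X + (-2 + F/8) = (F*X)*X + (-2 + F/8) = F*X**2 + (-2 + F/8) = -2 + F/8 + F*X**2)
I(-39, -19) - Q(84) = (-2 + (1/8)*(-39) - 39*(-19)**2) - 1*1440 = (-2 - 39/8 - 39*361) - 1440 = (-2 - 39/8 - 14079) - 1440 = -112687/8 - 1440 = -124207/8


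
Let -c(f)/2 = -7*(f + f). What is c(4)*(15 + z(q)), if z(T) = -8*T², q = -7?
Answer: -42224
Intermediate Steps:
c(f) = 28*f (c(f) = -(-14)*(f + f) = -(-14)*2*f = -(-28)*f = 28*f)
c(4)*(15 + z(q)) = (28*4)*(15 - 8*(-7)²) = 112*(15 - 8*49) = 112*(15 - 392) = 112*(-377) = -42224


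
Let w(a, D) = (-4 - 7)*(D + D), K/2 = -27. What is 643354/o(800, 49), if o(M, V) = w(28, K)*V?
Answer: 321677/29106 ≈ 11.052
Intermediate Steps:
K = -54 (K = 2*(-27) = -54)
w(a, D) = -22*D
o(M, V) = 1188*V (o(M, V) = (-22*(-54))*V = 1188*V)
643354/o(800, 49) = 643354/((1188*49)) = 643354/58212 = 643354*(1/58212) = 321677/29106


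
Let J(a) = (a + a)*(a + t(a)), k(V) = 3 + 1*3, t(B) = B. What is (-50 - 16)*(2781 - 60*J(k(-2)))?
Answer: 386694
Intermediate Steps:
k(V) = 6 (k(V) = 3 + 3 = 6)
J(a) = 4*a² (J(a) = (a + a)*(a + a) = (2*a)*(2*a) = 4*a²)
(-50 - 16)*(2781 - 60*J(k(-2))) = (-50 - 16)*(2781 - 240*6²) = -66*(2781 - 240*36) = -66*(2781 - 60*144) = -66*(2781 - 8640) = -66*(-5859) = 386694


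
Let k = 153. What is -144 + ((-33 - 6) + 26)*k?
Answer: -2133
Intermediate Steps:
-144 + ((-33 - 6) + 26)*k = -144 + ((-33 - 6) + 26)*153 = -144 + (-39 + 26)*153 = -144 - 13*153 = -144 - 1989 = -2133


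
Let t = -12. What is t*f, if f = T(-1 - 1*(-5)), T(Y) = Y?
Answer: -48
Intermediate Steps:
f = 4 (f = -1 - 1*(-5) = -1 + 5 = 4)
t*f = -12*4 = -48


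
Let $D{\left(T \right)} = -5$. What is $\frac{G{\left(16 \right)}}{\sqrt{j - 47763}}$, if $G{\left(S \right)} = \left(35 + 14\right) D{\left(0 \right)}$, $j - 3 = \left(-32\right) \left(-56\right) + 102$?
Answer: $\frac{245 i \sqrt{45866}}{45866} \approx 1.144 i$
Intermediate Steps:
$j = 1897$ ($j = 3 + \left(\left(-32\right) \left(-56\right) + 102\right) = 3 + \left(1792 + 102\right) = 3 + 1894 = 1897$)
$G{\left(S \right)} = -245$ ($G{\left(S \right)} = \left(35 + 14\right) \left(-5\right) = 49 \left(-5\right) = -245$)
$\frac{G{\left(16 \right)}}{\sqrt{j - 47763}} = - \frac{245}{\sqrt{1897 - 47763}} = - \frac{245}{\sqrt{-45866}} = - \frac{245}{i \sqrt{45866}} = - 245 \left(- \frac{i \sqrt{45866}}{45866}\right) = \frac{245 i \sqrt{45866}}{45866}$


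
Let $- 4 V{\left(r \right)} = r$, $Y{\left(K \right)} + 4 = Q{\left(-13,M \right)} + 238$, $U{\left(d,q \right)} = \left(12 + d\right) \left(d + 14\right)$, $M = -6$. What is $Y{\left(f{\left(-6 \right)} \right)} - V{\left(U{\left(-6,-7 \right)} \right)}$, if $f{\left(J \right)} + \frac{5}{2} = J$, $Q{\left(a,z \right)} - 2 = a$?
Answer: $235$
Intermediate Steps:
$Q{\left(a,z \right)} = 2 + a$
$f{\left(J \right)} = - \frac{5}{2} + J$
$U{\left(d,q \right)} = \left(12 + d\right) \left(14 + d\right)$
$Y{\left(K \right)} = 223$ ($Y{\left(K \right)} = -4 + \left(\left(2 - 13\right) + 238\right) = -4 + \left(-11 + 238\right) = -4 + 227 = 223$)
$V{\left(r \right)} = - \frac{r}{4}$
$Y{\left(f{\left(-6 \right)} \right)} - V{\left(U{\left(-6,-7 \right)} \right)} = 223 - - \frac{168 + \left(-6\right)^{2} + 26 \left(-6\right)}{4} = 223 - - \frac{168 + 36 - 156}{4} = 223 - \left(- \frac{1}{4}\right) 48 = 223 - -12 = 223 + 12 = 235$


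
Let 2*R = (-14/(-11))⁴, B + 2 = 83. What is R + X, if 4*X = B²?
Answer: 96136433/58564 ≈ 1641.6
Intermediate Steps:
B = 81 (B = -2 + 83 = 81)
R = 19208/14641 (R = (-14/(-11))⁴/2 = (-14*(-1/11))⁴/2 = (14/11)⁴/2 = (½)*(38416/14641) = 19208/14641 ≈ 1.3119)
X = 6561/4 (X = (¼)*81² = (¼)*6561 = 6561/4 ≈ 1640.3)
R + X = 19208/14641 + 6561/4 = 96136433/58564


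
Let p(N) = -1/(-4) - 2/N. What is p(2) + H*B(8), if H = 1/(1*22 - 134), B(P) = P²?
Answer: -37/28 ≈ -1.3214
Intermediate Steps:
p(N) = ¼ - 2/N (p(N) = -1*(-¼) - 2/N = ¼ - 2/N)
H = -1/112 (H = 1/(22 - 134) = 1/(-112) = -1/112 ≈ -0.0089286)
p(2) + H*B(8) = (¼)*(-8 + 2)/2 - 1/112*8² = (¼)*(½)*(-6) - 1/112*64 = -¾ - 4/7 = -37/28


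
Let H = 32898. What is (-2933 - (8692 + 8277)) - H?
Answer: -52800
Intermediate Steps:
(-2933 - (8692 + 8277)) - H = (-2933 - (8692 + 8277)) - 1*32898 = (-2933 - 1*16969) - 32898 = (-2933 - 16969) - 32898 = -19902 - 32898 = -52800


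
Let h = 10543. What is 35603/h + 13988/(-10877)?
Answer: 239778347/114676211 ≈ 2.0909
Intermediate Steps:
35603/h + 13988/(-10877) = 35603/10543 + 13988/(-10877) = 35603*(1/10543) + 13988*(-1/10877) = 35603/10543 - 13988/10877 = 239778347/114676211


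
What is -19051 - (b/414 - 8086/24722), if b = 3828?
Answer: -16256376710/852909 ≈ -19060.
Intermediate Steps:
-19051 - (b/414 - 8086/24722) = -19051 - (3828/414 - 8086/24722) = -19051 - (3828*(1/414) - 8086*1/24722) = -19051 - (638/69 - 4043/12361) = -19051 - 1*7607351/852909 = -19051 - 7607351/852909 = -16256376710/852909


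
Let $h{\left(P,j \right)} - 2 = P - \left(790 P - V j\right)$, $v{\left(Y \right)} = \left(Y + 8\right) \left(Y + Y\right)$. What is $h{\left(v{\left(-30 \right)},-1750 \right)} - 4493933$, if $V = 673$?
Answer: $-6713161$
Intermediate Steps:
$v{\left(Y \right)} = 2 Y \left(8 + Y\right)$ ($v{\left(Y \right)} = \left(8 + Y\right) 2 Y = 2 Y \left(8 + Y\right)$)
$h{\left(P,j \right)} = 2 - 789 P + 673 j$ ($h{\left(P,j \right)} = 2 - \left(- 673 j + 789 P\right) = 2 - 789 P + 673 j$)
$h{\left(v{\left(-30 \right)},-1750 \right)} - 4493933 = \left(2 - 789 \cdot 2 \left(-30\right) \left(8 - 30\right) + 673 \left(-1750\right)\right) - 4493933 = \left(2 - 789 \cdot 2 \left(-30\right) \left(-22\right) - 1177750\right) - 4493933 = \left(2 - 1041480 - 1177750\right) - 4493933 = -2219228 - 4493933 = -6713161$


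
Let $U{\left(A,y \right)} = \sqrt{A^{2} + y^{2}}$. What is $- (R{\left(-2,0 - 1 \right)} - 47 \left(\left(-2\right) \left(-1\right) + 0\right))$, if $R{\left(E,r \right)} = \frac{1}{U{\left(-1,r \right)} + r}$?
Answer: $93 - \sqrt{2} \approx 91.586$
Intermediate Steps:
$R{\left(E,r \right)} = \frac{1}{r + \sqrt{1 + r^{2}}}$ ($R{\left(E,r \right)} = \frac{1}{\sqrt{\left(-1\right)^{2} + r^{2}} + r} = \frac{1}{\sqrt{1 + r^{2}} + r} = \frac{1}{r + \sqrt{1 + r^{2}}}$)
$- (R{\left(-2,0 - 1 \right)} - 47 \left(\left(-2\right) \left(-1\right) + 0\right)) = - (\frac{1}{\left(0 - 1\right) + \sqrt{1 + \left(0 - 1\right)^{2}}} - 47 \left(\left(-2\right) \left(-1\right) + 0\right)) = - (\frac{1}{\left(0 - 1\right) + \sqrt{1 + \left(0 - 1\right)^{2}}} - 47 \left(2 + 0\right)) = - (\frac{1}{-1 + \sqrt{1 + \left(-1\right)^{2}}} - 94) = - (\frac{1}{-1 + \sqrt{1 + 1}} - 94) = - (\frac{1}{-1 + \sqrt{2}} - 94) = - (-94 + \frac{1}{-1 + \sqrt{2}}) = 94 - \frac{1}{-1 + \sqrt{2}}$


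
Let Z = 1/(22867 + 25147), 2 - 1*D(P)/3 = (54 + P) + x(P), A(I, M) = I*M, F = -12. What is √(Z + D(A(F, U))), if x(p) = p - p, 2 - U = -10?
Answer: √636275046110/48014 ≈ 16.613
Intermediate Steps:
U = 12 (U = 2 - 1*(-10) = 2 + 10 = 12)
x(p) = 0
D(P) = -156 - 3*P (D(P) = 6 - 3*((54 + P) + 0) = 6 - 3*(54 + P) = 6 + (-162 - 3*P) = -156 - 3*P)
Z = 1/48014 ≈ 2.0827e-5
√(Z + D(A(F, U))) = √(1/48014 + (-156 - (-36)*12)) = √(1/48014 + (-156 - 3*(-144))) = √(1/48014 + (-156 + 432)) = √(1/48014 + 276) = √(13251865/48014) = √636275046110/48014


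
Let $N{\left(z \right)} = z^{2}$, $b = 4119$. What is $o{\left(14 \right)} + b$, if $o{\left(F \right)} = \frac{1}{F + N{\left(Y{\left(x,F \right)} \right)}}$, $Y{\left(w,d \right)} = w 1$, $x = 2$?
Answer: $\frac{74143}{18} \approx 4119.1$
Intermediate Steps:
$Y{\left(w,d \right)} = w$
$o{\left(F \right)} = \frac{1}{4 + F}$ ($o{\left(F \right)} = \frac{1}{F + 2^{2}} = \frac{1}{F + 4} = \frac{1}{4 + F}$)
$o{\left(14 \right)} + b = \frac{1}{4 + 14} + 4119 = \frac{1}{18} + 4119 = \frac{74143}{18}$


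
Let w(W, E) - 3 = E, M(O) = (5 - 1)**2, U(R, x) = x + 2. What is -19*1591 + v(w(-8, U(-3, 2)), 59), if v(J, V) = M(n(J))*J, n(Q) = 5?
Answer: -30117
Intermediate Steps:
U(R, x) = 2 + x
M(O) = 16 (M(O) = 4**2 = 16)
w(W, E) = 3 + E
v(J, V) = 16*J
-19*1591 + v(w(-8, U(-3, 2)), 59) = -19*1591 + 16*(3 + (2 + 2)) = -30229 + 16*(3 + 4) = -30229 + 16*7 = -30229 + 112 = -30117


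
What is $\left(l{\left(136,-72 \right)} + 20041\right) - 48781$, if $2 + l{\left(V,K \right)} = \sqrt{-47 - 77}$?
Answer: $-28742 + 2 i \sqrt{31} \approx -28742.0 + 11.136 i$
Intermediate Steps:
$l{\left(V,K \right)} = -2 + 2 i \sqrt{31}$ ($l{\left(V,K \right)} = -2 + \sqrt{-47 - 77} = -2 + \sqrt{-124} = -2 + 2 i \sqrt{31}$)
$\left(l{\left(136,-72 \right)} + 20041\right) - 48781 = \left(\left(-2 + 2 i \sqrt{31}\right) + 20041\right) - 48781 = \left(20039 + 2 i \sqrt{31}\right) - 48781 = -28742 + 2 i \sqrt{31}$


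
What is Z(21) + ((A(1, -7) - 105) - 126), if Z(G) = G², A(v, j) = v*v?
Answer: 211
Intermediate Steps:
A(v, j) = v²
Z(21) + ((A(1, -7) - 105) - 126) = 21² + ((1² - 105) - 126) = 441 + ((1 - 105) - 126) = 441 + (-104 - 126) = 441 - 230 = 211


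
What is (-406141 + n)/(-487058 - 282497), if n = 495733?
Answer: -89592/769555 ≈ -0.11642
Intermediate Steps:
(-406141 + n)/(-487058 - 282497) = (-406141 + 495733)/(-487058 - 282497) = 89592/(-769555) = 89592*(-1/769555) = -89592/769555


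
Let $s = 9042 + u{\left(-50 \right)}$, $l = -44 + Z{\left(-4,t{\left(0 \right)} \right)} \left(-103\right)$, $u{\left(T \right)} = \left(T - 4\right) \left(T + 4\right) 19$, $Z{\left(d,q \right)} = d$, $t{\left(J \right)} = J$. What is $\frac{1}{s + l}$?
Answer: $\frac{1}{56606} \approx 1.7666 \cdot 10^{-5}$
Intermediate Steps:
$u{\left(T \right)} = 19 \left(-4 + T\right) \left(4 + T\right)$ ($u{\left(T \right)} = \left(-4 + T\right) \left(4 + T\right) 19 = 19 \left(-4 + T\right) \left(4 + T\right)$)
$l = 368$ ($l = -44 - -412 = -44 + 412 = 368$)
$s = 56238$ ($s = 9042 - \left(304 - 19 \left(-50\right)^{2}\right) = 9042 + \left(-304 + 19 \cdot 2500\right) = 9042 + \left(-304 + 47500\right) = 9042 + 47196 = 56238$)
$\frac{1}{s + l} = \frac{1}{56238 + 368} = \frac{1}{56606}$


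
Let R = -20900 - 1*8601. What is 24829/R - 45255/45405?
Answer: -164161900/89299527 ≈ -1.8383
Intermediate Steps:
R = -29501 (R = -20900 - 8601 = -29501)
24829/R - 45255/45405 = 24829/(-29501) - 45255/45405 = 24829*(-1/29501) - 45255*1/45405 = -24829/29501 - 3017/3027 = -164161900/89299527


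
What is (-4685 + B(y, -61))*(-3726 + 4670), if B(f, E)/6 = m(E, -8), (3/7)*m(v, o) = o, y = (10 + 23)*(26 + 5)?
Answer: -4528368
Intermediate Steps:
y = 1023 (y = 33*31 = 1023)
m(v, o) = 7*o/3
B(f, E) = -112 (B(f, E) = 6*((7/3)*(-8)) = 6*(-56/3) = -112)
(-4685 + B(y, -61))*(-3726 + 4670) = (-4685 - 112)*(-3726 + 4670) = -4797*944 = -4528368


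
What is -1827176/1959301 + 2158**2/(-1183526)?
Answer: -5643452262370/1159441837663 ≈ -4.8674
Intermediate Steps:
-1827176/1959301 + 2158**2/(-1183526) = -1827176*1/1959301 + 4656964*(-1/1183526) = -1827176/1959301 - 2328482/591763 = -5643452262370/1159441837663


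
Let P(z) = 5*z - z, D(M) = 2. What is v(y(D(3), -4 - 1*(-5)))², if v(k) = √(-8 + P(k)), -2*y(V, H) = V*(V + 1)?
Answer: -20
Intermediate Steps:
y(V, H) = -V*(1 + V)/2 (y(V, H) = -V*(V + 1)/2 = -V*(1 + V)/2)
P(z) = 4*z
v(k) = √(-8 + 4*k)
v(y(D(3), -4 - 1*(-5)))² = (2*√(-2 - ½*2*(1 + 2)))² = (2*√(-2 - ½*2*3))² = (2*√(-2 - 3))² = (2*√(-5))² = (2*(I*√5))² = (2*I*√5)² = -20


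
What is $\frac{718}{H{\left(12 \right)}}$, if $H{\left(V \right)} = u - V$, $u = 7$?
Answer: $- \frac{718}{5} \approx -143.6$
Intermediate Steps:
$H{\left(V \right)} = 7 - V$
$\frac{718}{H{\left(12 \right)}} = \frac{718}{7 - 12} = \frac{718}{-5} = 718 \left(- \frac{1}{5}\right) = - \frac{718}{5}$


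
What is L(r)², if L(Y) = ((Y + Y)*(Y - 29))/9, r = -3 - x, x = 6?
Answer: 5776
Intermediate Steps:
r = -9 (r = -3 - 1*6 = -3 - 6 = -9)
L(Y) = 2*Y*(-29 + Y)/9 (L(Y) = ((2*Y)*(-29 + Y))*(⅑) = (2*Y*(-29 + Y))*(⅑) = 2*Y*(-29 + Y)/9)
L(r)² = ((2/9)*(-9)*(-29 - 9))² = ((2/9)*(-9)*(-38))² = 76² = 5776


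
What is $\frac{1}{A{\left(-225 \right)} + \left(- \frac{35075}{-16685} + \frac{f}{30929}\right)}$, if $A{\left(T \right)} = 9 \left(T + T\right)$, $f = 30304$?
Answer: $- \frac{103210073}{417682704267} \approx -0.0002471$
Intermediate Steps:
$A{\left(T \right)} = 18 T$ ($A{\left(T \right)} = 9 \cdot 2 T = 18 T$)
$\frac{1}{A{\left(-225 \right)} + \left(- \frac{35075}{-16685} + \frac{f}{30929}\right)} = \frac{1}{18 \left(-225\right) + \left(- \frac{35075}{-16685} + \frac{30304}{30929}\right)} = \frac{1}{-4050 + \left(\left(-35075\right) \left(- \frac{1}{16685}\right) + 30304 \cdot \frac{1}{30929}\right)} = \frac{1}{-4050 + \left(\frac{7015}{3337} + \frac{30304}{30929}\right)} = \frac{1}{-4050 + \frac{318091383}{103210073}} = \frac{1}{- \frac{417682704267}{103210073}} = - \frac{103210073}{417682704267}$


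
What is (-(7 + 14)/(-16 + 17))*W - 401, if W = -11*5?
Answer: 754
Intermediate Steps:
W = -55
(-(7 + 14)/(-16 + 17))*W - 401 = -(7 + 14)/(-16 + 17)*(-55) - 401 = -21/1*(-55) - 401 = -21*(-55) - 401 = 1155 - 401 = 754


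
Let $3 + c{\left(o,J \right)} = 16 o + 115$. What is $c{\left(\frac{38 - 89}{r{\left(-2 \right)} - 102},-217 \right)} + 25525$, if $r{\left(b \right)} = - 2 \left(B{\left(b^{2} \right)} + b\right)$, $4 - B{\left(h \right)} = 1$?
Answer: $\frac{333383}{13} \approx 25645.0$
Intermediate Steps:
$B{\left(h \right)} = 3$ ($B{\left(h \right)} = 4 - 1 = 3$)
$r{\left(b \right)} = -6 - 2 b$ ($r{\left(b \right)} = - 2 \left(3 + b\right) = -6 - 2 b$)
$c{\left(o,J \right)} = 112 + 16 o$ ($c{\left(o,J \right)} = -3 + \left(16 o + 115\right) = -3 + \left(115 + 16 o\right) = 112 + 16 o$)
$c{\left(\frac{38 - 89}{r{\left(-2 \right)} - 102},-217 \right)} + 25525 = \left(112 + 16 \frac{38 - 89}{\left(-6 - -4\right) - 102}\right) + 25525 = \left(112 + 16 \frac{38 - 89}{\left(-6 + 4\right) - 102}\right) + 25525 = \left(112 + 16 \left(- \frac{51}{-2 - 102}\right)\right) + 25525 = \left(112 + 16 \left(- \frac{51}{-104}\right)\right) + 25525 = \left(112 + 16 \left(\left(-51\right) \left(- \frac{1}{104}\right)\right)\right) + 25525 = \left(112 + 16 \cdot \frac{51}{104}\right) + 25525 = \left(112 + \frac{102}{13}\right) + 25525 = \frac{1558}{13} + 25525 = \frac{333383}{13}$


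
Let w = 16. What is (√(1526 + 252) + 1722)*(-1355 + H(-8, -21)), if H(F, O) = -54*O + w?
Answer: -353010 - 205*√1778 ≈ -3.6165e+5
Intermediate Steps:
H(F, O) = 16 - 54*O (H(F, O) = -54*O + 16 = 16 - 54*O)
(√(1526 + 252) + 1722)*(-1355 + H(-8, -21)) = (√(1526 + 252) + 1722)*(-1355 + (16 - 54*(-21))) = (√1778 + 1722)*(-1355 + (16 + 1134)) = (1722 + √1778)*(-1355 + 1150) = (1722 + √1778)*(-205) = -353010 - 205*√1778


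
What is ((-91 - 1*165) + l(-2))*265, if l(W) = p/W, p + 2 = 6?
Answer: -68370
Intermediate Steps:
p = 4 (p = -2 + 6 = 4)
l(W) = 4/W
((-91 - 1*165) + l(-2))*265 = ((-91 - 1*165) + 4/(-2))*265 = ((-91 - 165) + 4*(-½))*265 = (-256 - 2)*265 = -258*265 = -68370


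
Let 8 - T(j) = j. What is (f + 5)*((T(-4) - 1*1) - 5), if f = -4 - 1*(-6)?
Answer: 42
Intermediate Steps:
T(j) = 8 - j
f = 2 (f = -4 + 6 = 2)
(f + 5)*((T(-4) - 1*1) - 5) = (2 + 5)*(((8 - 1*(-4)) - 1*1) - 5) = 7*(((8 + 4) - 1) - 5) = 7*((12 - 1) - 5) = 7*(11 - 5) = 7*6 = 42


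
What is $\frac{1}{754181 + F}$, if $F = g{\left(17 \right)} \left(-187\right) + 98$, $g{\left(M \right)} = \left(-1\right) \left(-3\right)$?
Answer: $\frac{1}{753718} \approx 1.3268 \cdot 10^{-6}$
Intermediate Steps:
$g{\left(M \right)} = 3$
$F = -463$ ($F = 3 \left(-187\right) + 98 = -561 + 98 = -463$)
$\frac{1}{754181 + F} = \frac{1}{754181 - 463} = \frac{1}{753718}$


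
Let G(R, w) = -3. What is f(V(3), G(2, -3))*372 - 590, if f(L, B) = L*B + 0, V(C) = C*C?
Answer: -10634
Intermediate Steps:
V(C) = C²
f(L, B) = B*L (f(L, B) = B*L + 0 = B*L)
f(V(3), G(2, -3))*372 - 590 = -3*3²*372 - 590 = -3*9*372 - 590 = -27*372 - 590 = -10044 - 590 = -10634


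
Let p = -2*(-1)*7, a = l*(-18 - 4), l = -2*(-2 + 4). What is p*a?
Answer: 1232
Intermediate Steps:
l = -4 (l = -2*2 = -4)
a = 88 (a = -4*(-18 - 4) = -4*(-22) = 88)
p = 14 (p = 2*7 = 14)
p*a = 14*88 = 1232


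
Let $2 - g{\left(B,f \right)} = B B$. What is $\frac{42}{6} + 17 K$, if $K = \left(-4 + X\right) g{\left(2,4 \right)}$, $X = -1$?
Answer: $177$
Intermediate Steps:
$g{\left(B,f \right)} = 2 - B^{2}$ ($g{\left(B,f \right)} = 2 - B B = 2 - B^{2}$)
$K = 10$ ($K = \left(-4 - 1\right) \left(2 - 2^{2}\right) = - 5 \left(2 - 4\right) = \left(-5\right) \left(-2\right) = 10$)
$\frac{42}{6} + 17 K = \frac{42}{6} + 17 \cdot 10 = 42 \cdot \frac{1}{6} + 170 = 7 + 170 = 177$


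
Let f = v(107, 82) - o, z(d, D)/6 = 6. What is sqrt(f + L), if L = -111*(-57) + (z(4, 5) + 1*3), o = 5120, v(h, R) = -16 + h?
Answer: sqrt(1337) ≈ 36.565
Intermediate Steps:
z(d, D) = 36 (z(d, D) = 6*6 = 36)
f = -5029 (f = (-16 + 107) - 1*5120 = 91 - 5120 = -5029)
L = 6366 (L = -111*(-57) + (36 + 1*3) = 6327 + (36 + 3) = 6327 + 39 = 6366)
sqrt(f + L) = sqrt(-5029 + 6366) = sqrt(1337)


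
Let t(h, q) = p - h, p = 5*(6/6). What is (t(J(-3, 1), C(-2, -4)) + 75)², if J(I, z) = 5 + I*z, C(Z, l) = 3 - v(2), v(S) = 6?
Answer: 6084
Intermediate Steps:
p = 5 (p = 5*(6*(⅙)) = 5*1 = 5)
C(Z, l) = -3 (C(Z, l) = 3 - 1*6 = 3 - 6 = -3)
t(h, q) = 5 - h
(t(J(-3, 1), C(-2, -4)) + 75)² = ((5 - (5 - 3*1)) + 75)² = ((5 - (5 - 3)) + 75)² = ((5 - 1*2) + 75)² = ((5 - 2) + 75)² = (3 + 75)² = 78² = 6084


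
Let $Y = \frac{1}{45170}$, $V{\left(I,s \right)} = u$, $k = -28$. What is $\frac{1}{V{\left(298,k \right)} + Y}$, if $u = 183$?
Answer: $\frac{45170}{8266111} \approx 0.0054645$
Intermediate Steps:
$V{\left(I,s \right)} = 183$
$Y = \frac{1}{45170} \approx 2.2139 \cdot 10^{-5}$
$\frac{1}{V{\left(298,k \right)} + Y} = \frac{1}{183 + \frac{1}{45170}} = \frac{1}{\frac{8266111}{45170}} = \frac{45170}{8266111}$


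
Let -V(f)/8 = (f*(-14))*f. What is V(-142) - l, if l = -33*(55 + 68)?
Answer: 2262427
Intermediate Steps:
V(f) = 112*f² (V(f) = -8*f*(-14)*f = -8*(-14*f)*f = -(-112)*f² = 112*f²)
l = -4059 (l = -33*123 = -4059)
V(-142) - l = 112*(-142)² - 1*(-4059) = 112*20164 + 4059 = 2258368 + 4059 = 2262427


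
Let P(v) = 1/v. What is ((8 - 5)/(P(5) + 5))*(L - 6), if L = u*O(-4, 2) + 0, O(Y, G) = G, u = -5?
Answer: -120/13 ≈ -9.2308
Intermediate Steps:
P(v) = 1/v
L = -10 (L = -5*2 + 0 = -10 + 0 = -10)
((8 - 5)/(P(5) + 5))*(L - 6) = ((8 - 5)/(1/5 + 5))*(-10 - 6) = (3/(⅕ + 5))*(-16) = (3/(26/5))*(-16) = (3*(5/26))*(-16) = (15/26)*(-16) = -120/13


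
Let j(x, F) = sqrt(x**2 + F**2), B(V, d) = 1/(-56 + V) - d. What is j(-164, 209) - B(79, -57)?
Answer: -1312/23 + sqrt(70577) ≈ 208.62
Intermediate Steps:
j(x, F) = sqrt(F**2 + x**2)
j(-164, 209) - B(79, -57) = sqrt(209**2 + (-164)**2) - (1 + 56*(-57) - 1*79*(-57))/(-56 + 79) = sqrt(43681 + 26896) - (1 - 3192 + 4503)/23 = sqrt(70577) - 1312/23 = -1312/23 + sqrt(70577)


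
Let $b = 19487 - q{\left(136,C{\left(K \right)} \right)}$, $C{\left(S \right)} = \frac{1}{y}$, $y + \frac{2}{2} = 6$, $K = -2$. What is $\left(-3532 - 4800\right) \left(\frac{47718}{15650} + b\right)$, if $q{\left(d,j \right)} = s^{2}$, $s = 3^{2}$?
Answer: $- \frac{1265429240588}{7825} \approx -1.6172 \cdot 10^{8}$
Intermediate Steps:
$y = 5$ ($y = -1 + 6 = 5$)
$C{\left(S \right)} = \frac{1}{5}$
$s = 9$
$q{\left(d,j \right)} = 81$ ($q{\left(d,j \right)} = 9^{2} = 81$)
$b = 19406$ ($b = 19487 - 81 = 19406$)
$\left(-3532 - 4800\right) \left(\frac{47718}{15650} + b\right) = \left(-3532 - 4800\right) \left(\frac{47718}{15650} + 19406\right) = - 8332 \left(47718 \cdot \frac{1}{15650} + 19406\right) = - 8332 \left(\frac{23859}{7825} + 19406\right) = \left(-8332\right) \frac{151875809}{7825} = - \frac{1265429240588}{7825}$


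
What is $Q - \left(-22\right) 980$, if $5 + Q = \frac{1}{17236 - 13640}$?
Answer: $\frac{77511781}{3596} \approx 21555.0$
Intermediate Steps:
$Q = - \frac{17979}{3596}$ ($Q = -5 + \frac{1}{17236 - 13640} = -5 + \frac{1}{3596} = - \frac{17979}{3596} \approx -4.9997$)
$Q - \left(-22\right) 980 = - \frac{17979}{3596} - \left(-22\right) 980 = - \frac{17979}{3596} - -21560 = - \frac{17979}{3596} + 21560 = \frac{77511781}{3596}$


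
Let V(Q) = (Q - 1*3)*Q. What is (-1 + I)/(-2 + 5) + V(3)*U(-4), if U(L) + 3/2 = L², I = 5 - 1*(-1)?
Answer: 5/3 ≈ 1.6667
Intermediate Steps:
I = 6 (I = 5 + 1 = 6)
V(Q) = Q*(-3 + Q) (V(Q) = (Q - 3)*Q = (-3 + Q)*Q = Q*(-3 + Q))
U(L) = -3/2 + L²
(-1 + I)/(-2 + 5) + V(3)*U(-4) = (-1 + 6)/(-2 + 5) + (3*(-3 + 3))*(-3/2 + (-4)²) = 5/3 + (3*0)*(-3/2 + 16) = 5*(⅓) + 0*(29/2) = 5/3 + 0 = 5/3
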